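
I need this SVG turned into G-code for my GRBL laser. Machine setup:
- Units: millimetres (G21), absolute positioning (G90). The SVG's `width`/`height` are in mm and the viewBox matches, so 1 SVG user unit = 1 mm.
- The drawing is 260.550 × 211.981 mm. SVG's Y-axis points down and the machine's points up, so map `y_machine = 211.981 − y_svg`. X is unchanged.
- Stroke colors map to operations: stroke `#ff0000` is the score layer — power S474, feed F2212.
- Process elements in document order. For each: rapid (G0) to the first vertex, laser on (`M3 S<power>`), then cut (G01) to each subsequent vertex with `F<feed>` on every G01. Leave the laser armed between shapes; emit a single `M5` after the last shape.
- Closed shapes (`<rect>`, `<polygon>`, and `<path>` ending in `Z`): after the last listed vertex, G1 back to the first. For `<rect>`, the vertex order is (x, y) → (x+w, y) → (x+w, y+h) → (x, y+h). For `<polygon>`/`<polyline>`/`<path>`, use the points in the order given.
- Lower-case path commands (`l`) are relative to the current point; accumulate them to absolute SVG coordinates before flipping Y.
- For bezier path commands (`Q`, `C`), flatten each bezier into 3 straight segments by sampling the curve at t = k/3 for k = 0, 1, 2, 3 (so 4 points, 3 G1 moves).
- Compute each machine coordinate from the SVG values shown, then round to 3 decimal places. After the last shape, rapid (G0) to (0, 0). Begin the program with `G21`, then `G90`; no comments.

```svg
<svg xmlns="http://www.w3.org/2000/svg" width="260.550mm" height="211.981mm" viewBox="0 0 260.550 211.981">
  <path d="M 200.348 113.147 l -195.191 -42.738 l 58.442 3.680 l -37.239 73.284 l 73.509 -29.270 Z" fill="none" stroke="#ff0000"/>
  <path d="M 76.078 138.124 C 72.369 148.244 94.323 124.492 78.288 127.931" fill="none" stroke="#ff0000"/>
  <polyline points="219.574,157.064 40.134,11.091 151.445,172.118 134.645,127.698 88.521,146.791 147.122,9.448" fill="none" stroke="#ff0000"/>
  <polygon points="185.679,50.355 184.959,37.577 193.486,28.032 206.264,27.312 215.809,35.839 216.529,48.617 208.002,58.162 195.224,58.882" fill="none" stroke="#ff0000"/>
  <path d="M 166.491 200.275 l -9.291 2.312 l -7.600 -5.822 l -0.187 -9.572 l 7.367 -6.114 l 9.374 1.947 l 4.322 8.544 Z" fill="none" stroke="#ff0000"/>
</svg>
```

G21
G90
G0 X200.348 Y98.834
M3 S474
G01 X5.157 Y141.572 F2212
G01 X63.599 Y137.892 F2212
G01 X26.360 Y64.608 F2212
G01 X99.869 Y93.878 F2212
G01 X200.348 Y98.834 F2212
G0 X76.078 Y73.857
M3 S474
G01 X78.566 Y72.766 F2212
G01 X84.017 Y80.687 F2212
G01 X78.288 Y84.050 F2212
G0 X219.574 Y54.917
M3 S474
G01 X40.134 Y200.890 F2212
G01 X151.445 Y39.863 F2212
G01 X134.645 Y84.283 F2212
G01 X88.521 Y65.190 F2212
G01 X147.122 Y202.533 F2212
G0 X185.679 Y161.626
M3 S474
G01 X184.959 Y174.404 F2212
G01 X193.486 Y183.949 F2212
G01 X206.264 Y184.669 F2212
G01 X215.809 Y176.142 F2212
G01 X216.529 Y163.364 F2212
G01 X208.002 Y153.819 F2212
G01 X195.224 Y153.099 F2212
G01 X185.679 Y161.626 F2212
G0 X166.491 Y11.706
M3 S474
G01 X157.200 Y9.394 F2212
G01 X149.600 Y15.216 F2212
G01 X149.413 Y24.788 F2212
G01 X156.780 Y30.902 F2212
G01 X166.154 Y28.955 F2212
G01 X170.476 Y20.411 F2212
G01 X166.491 Y11.706 F2212
M5
G0 X0.000 Y0.000

viewBox `0 0 260.550 211.981` with mm width/height → 1 unit = 1 mm. Flip: y_m = 211.981 − y_svg.

**Shape 1** — `<path>` closed polygon, stroke `#ff0000` → score (S474, F2212). Machine vertices: (200.348,98.834) → (5.157,141.572) → (63.599,137.892) → (26.360,64.608) → (99.869,93.878) → (200.348,98.834). Closed: final G1 returns to the first vertex.

**Shape 2** — `<path>` cubic bezier, stroke `#ff0000` → score (S474, F2212). Control points (SVG): P0=(76.078,138.124), P1=(72.369,148.244), P2=(94.323,124.492), P3=(78.288,127.931); sampled at t=k/3. Machine vertices: (76.078,73.857) → (78.566,72.766) → (84.017,80.687) → (78.288,84.050). Open path.

**Shape 3** — `<polyline>` open polyline, stroke `#ff0000` → score (S474, F2212). Machine vertices: (219.574,54.917) → (40.134,200.890) → (151.445,39.863) → (134.645,84.283) → (88.521,65.190) → (147.122,202.533). Open path.

**Shape 4** — `<polygon>` regular polygon, stroke `#ff0000` → score (S474, F2212). Machine vertices: (185.679,161.626) → (184.959,174.404) → (193.486,183.949) → (206.264,184.669) → (215.809,176.142) → (216.529,163.364) → (208.002,153.819) → (195.224,153.099) → (185.679,161.626). Closed: final G1 returns to the first vertex.

**Shape 5** — `<path>` regular polygon, stroke `#ff0000` → score (S474, F2212). Machine vertices: (166.491,11.706) → (157.200,9.394) → (149.600,15.216) → (149.413,24.788) → (156.780,30.902) → (166.154,28.955) → (170.476,20.411) → (166.491,11.706). Closed: final G1 returns to the first vertex.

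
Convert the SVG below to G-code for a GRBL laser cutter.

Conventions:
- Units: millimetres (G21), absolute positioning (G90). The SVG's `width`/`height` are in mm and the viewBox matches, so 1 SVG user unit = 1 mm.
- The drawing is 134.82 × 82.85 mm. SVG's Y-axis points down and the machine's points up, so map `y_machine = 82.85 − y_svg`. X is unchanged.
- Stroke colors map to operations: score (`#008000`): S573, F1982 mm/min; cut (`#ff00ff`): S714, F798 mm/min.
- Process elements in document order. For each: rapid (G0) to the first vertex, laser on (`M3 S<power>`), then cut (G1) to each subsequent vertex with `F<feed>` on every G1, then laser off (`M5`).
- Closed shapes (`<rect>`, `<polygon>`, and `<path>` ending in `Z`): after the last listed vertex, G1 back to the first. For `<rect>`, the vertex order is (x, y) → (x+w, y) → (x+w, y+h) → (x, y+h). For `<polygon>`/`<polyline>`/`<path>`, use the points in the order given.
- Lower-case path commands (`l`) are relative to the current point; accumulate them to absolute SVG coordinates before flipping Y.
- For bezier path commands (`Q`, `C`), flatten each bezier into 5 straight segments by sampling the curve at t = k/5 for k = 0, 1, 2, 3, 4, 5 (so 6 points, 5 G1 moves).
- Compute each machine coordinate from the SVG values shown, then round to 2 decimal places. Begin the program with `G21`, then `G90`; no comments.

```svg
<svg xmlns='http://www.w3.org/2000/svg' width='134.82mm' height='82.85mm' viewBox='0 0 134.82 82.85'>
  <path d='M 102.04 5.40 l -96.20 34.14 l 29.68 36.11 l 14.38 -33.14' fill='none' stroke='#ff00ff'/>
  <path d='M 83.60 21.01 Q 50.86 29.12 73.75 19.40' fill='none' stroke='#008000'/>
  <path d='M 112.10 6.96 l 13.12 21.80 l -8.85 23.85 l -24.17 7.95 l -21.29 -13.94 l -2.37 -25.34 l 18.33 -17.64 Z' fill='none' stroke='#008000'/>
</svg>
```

Since the viewBox matches the mm dimensions, user units are millimetres directly. The only transform is the Y-flip y_m = 82.85 − y_svg.

Shape 1 is a open polyline drawn with `<path>`. Its stroke #ff00ff means cut at S714, F798. After flipping Y the toolpath is (102.04,77.45) → (5.84,43.31) → (35.52,7.20) → (49.90,40.34).

Shape 2 is a quadratic bezier drawn with `<path>`. Its stroke #008000 means score at S573, F1982. After flipping Y the toolpath is (83.60,61.84) → (72.73,59.31) → (66.31,58.20) → (64.34,58.53) → (66.82,60.28) → (73.75,63.45).

Shape 3 is a regular polygon drawn with `<path>`. Its stroke #008000 means score at S573, F1982. After flipping Y the toolpath is (112.10,75.89) → (125.22,54.09) → (116.37,30.24) → (92.20,22.29) → (70.91,36.23) → (68.54,61.57) → (86.87,79.21) → (112.10,75.89), returning to the start.

G21
G90
G0 X102.04 Y77.45
M3 S714
G1 X5.84 Y43.31 F798
G1 X35.52 Y7.20 F798
G1 X49.90 Y40.34 F798
M5
G0 X83.60 Y61.84
M3 S573
G1 X72.73 Y59.31 F1982
G1 X66.31 Y58.20 F1982
G1 X64.34 Y58.53 F1982
G1 X66.82 Y60.28 F1982
G1 X73.75 Y63.45 F1982
M5
G0 X112.10 Y75.89
M3 S573
G1 X125.22 Y54.09 F1982
G1 X116.37 Y30.24 F1982
G1 X92.20 Y22.29 F1982
G1 X70.91 Y36.23 F1982
G1 X68.54 Y61.57 F1982
G1 X86.87 Y79.21 F1982
G1 X112.10 Y75.89 F1982
M5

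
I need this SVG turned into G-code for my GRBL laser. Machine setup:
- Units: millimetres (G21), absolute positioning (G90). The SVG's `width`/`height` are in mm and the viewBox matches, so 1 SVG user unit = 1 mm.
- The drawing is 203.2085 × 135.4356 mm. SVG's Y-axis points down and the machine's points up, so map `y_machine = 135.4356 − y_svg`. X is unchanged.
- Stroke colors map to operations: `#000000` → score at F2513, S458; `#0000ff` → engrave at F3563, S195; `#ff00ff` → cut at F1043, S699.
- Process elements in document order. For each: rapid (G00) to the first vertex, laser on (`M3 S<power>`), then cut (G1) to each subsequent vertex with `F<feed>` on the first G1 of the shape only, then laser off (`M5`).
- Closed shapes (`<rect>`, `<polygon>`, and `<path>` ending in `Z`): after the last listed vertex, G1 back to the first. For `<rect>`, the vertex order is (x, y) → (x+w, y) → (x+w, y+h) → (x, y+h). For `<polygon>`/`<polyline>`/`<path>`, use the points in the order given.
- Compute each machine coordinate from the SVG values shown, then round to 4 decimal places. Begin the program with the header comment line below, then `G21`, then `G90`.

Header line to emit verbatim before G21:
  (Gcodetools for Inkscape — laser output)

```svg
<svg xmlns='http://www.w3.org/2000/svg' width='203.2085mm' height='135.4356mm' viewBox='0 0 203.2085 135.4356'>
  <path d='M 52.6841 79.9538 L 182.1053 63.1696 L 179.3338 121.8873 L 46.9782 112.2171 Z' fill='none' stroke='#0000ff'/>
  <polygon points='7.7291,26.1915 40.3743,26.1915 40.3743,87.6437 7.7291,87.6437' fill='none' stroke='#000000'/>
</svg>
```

Since the viewBox matches the mm dimensions, user units are millimetres directly. The only transform is the Y-flip y_m = 135.4356 − y_svg.

Shape 1 is a closed polygon drawn with `<path>`. Its stroke #0000ff means engrave at S195, F3563. After flipping Y the toolpath is (52.6841,55.4818) → (182.1053,72.2660) → (179.3338,13.5483) → (46.9782,23.2185) → (52.6841,55.4818), returning to the start.

Shape 2 is a rectangle drawn with `<polygon>`. Its stroke #000000 means score at S458, F2513. After flipping Y the toolpath is (7.7291,109.2441) → (40.3743,109.2441) → (40.3743,47.7919) → (7.7291,47.7919) → (7.7291,109.2441), returning to the start.

(Gcodetools for Inkscape — laser output)
G21
G90
G00 X52.6841 Y55.4818
M3 S195
G1 X182.1053 Y72.2660 F3563
G1 X179.3338 Y13.5483
G1 X46.9782 Y23.2185
G1 X52.6841 Y55.4818
M5
G00 X7.7291 Y109.2441
M3 S458
G1 X40.3743 Y109.2441 F2513
G1 X40.3743 Y47.7919
G1 X7.7291 Y47.7919
G1 X7.7291 Y109.2441
M5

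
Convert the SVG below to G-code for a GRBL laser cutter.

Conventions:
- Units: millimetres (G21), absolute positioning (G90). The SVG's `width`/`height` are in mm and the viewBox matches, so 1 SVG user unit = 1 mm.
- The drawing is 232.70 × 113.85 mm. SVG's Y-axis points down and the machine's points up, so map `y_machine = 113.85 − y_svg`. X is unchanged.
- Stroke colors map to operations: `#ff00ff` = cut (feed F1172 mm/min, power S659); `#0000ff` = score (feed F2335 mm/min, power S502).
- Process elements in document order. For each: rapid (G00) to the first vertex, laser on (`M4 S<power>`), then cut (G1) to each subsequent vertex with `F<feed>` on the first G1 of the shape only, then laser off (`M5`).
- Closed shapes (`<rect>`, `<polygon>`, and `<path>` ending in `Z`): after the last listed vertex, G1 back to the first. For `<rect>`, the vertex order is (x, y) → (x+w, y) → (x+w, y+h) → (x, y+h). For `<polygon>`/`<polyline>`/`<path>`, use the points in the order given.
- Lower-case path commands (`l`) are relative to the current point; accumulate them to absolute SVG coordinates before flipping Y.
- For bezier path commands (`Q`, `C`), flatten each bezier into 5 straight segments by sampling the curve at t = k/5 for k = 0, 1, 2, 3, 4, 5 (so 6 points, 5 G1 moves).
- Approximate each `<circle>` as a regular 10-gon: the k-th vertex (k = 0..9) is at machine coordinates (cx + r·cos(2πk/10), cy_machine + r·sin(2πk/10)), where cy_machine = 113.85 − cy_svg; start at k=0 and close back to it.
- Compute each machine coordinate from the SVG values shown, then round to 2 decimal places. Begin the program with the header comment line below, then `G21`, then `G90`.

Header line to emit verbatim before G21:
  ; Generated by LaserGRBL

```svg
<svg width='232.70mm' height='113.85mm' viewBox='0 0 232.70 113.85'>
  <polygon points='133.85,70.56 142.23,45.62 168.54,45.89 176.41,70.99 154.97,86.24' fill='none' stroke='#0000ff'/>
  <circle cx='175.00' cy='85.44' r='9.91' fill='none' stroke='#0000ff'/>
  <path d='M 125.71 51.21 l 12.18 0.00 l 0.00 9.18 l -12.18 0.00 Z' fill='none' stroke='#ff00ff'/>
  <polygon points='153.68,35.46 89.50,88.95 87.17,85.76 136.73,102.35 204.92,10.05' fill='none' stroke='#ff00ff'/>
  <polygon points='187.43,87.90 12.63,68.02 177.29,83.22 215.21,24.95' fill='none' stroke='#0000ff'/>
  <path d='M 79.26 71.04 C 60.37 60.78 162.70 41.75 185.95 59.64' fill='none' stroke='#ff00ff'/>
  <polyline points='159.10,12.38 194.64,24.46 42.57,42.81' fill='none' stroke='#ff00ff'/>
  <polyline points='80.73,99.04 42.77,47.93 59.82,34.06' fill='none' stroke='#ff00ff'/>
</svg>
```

1 u = 1 mm; y_m = 113.85 − y.

[1] `<polygon>` regular polygon, #0000ff→score S502 F2335: (133.85,43.29) → (142.23,68.23) → (168.54,67.96) → (176.41,42.86) → (154.97,27.61) → (133.85,43.29) (closed)

[2] `<circle>` circle, #0000ff→score S502 F2335: (184.91,28.41) → (183.02,34.23) → (178.06,37.83) → (171.94,37.83) → (166.98,34.23) → (165.09,28.41) → (166.98,22.59) → (171.94,18.99) → (178.06,18.99) → (183.02,22.59) → (184.91,28.41) (closed)

[3] `<path>` rectangle, #ff00ff→cut S659 F1172: (125.71,62.64) → (137.89,62.64) → (137.89,53.46) → (125.71,53.46) → (125.71,62.64) (closed)

[4] `<polygon>` closed polygon, #ff00ff→cut S659 F1172: (153.68,78.39) → (89.50,24.90) → (87.17,28.09) → (136.73,11.50) → (204.92,103.80) → (153.68,78.39) (closed)

[5] `<polygon>` closed polygon, #0000ff→score S502 F2335: (187.43,25.95) → (12.63,45.83) → (177.29,30.63) → (215.21,88.90) → (187.43,25.95) (closed)

[6] `<path>` cubic bezier, #ff00ff→cut S659 F1172: (79.26,42.81) → (80.87,49.65) → (101.96,56.41) → (132.91,60.88) → (164.11,60.88) → (185.95,54.21)

[7] `<polyline>` open polyline, #ff00ff→cut S659 F1172: (159.10,101.47) → (194.64,89.39) → (42.57,71.04)

[8] `<polyline>` open polyline, #ff00ff→cut S659 F1172: (80.73,14.81) → (42.77,65.92) → (59.82,79.79)

; Generated by LaserGRBL
G21
G90
G00 X133.85 Y43.29
M4 S502
G1 X142.23 Y68.23 F2335
G1 X168.54 Y67.96
G1 X176.41 Y42.86
G1 X154.97 Y27.61
G1 X133.85 Y43.29
M5
G00 X184.91 Y28.41
M4 S502
G1 X183.02 Y34.23 F2335
G1 X178.06 Y37.83
G1 X171.94 Y37.83
G1 X166.98 Y34.23
G1 X165.09 Y28.41
G1 X166.98 Y22.59
G1 X171.94 Y18.99
G1 X178.06 Y18.99
G1 X183.02 Y22.59
G1 X184.91 Y28.41
M5
G00 X125.71 Y62.64
M4 S659
G1 X137.89 Y62.64 F1172
G1 X137.89 Y53.46
G1 X125.71 Y53.46
G1 X125.71 Y62.64
M5
G00 X153.68 Y78.39
M4 S659
G1 X89.50 Y24.90 F1172
G1 X87.17 Y28.09
G1 X136.73 Y11.50
G1 X204.92 Y103.80
G1 X153.68 Y78.39
M5
G00 X187.43 Y25.95
M4 S502
G1 X12.63 Y45.83 F2335
G1 X177.29 Y30.63
G1 X215.21 Y88.90
G1 X187.43 Y25.95
M5
G00 X79.26 Y42.81
M4 S659
G1 X80.87 Y49.65 F1172
G1 X101.96 Y56.41
G1 X132.91 Y60.88
G1 X164.11 Y60.88
G1 X185.95 Y54.21
M5
G00 X159.10 Y101.47
M4 S659
G1 X194.64 Y89.39 F1172
G1 X42.57 Y71.04
M5
G00 X80.73 Y14.81
M4 S659
G1 X42.77 Y65.92 F1172
G1 X59.82 Y79.79
M5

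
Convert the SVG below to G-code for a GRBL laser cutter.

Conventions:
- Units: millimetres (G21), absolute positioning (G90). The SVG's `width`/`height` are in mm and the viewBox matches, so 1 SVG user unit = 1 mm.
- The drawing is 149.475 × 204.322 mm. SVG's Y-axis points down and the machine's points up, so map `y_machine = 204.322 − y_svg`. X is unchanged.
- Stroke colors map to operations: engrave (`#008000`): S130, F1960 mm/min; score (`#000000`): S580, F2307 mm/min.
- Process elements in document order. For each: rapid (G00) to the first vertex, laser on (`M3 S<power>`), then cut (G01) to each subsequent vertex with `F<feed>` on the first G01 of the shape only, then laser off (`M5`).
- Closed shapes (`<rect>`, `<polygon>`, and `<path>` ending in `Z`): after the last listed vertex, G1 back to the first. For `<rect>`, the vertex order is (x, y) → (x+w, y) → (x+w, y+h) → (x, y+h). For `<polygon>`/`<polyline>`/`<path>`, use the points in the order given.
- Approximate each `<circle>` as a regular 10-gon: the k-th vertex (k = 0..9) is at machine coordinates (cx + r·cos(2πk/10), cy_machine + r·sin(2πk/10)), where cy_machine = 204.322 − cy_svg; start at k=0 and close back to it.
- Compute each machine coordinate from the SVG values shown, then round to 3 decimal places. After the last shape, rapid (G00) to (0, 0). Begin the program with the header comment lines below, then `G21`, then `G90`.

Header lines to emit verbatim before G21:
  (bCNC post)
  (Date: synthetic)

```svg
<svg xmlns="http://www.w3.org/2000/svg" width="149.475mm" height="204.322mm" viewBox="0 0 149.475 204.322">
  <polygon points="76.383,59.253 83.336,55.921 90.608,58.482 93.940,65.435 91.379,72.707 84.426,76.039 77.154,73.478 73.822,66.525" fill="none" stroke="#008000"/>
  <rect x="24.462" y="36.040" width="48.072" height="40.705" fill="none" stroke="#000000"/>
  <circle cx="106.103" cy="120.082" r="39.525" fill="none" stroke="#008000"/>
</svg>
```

Since the viewBox matches the mm dimensions, user units are millimetres directly. The only transform is the Y-flip y_m = 204.322 − y_svg.

Shape 1 is a regular polygon drawn with `<polygon>`. Its stroke #008000 means engrave at S130, F1960. After flipping Y the toolpath is (76.383,145.069) → (83.336,148.401) → (90.608,145.840) → (93.940,138.887) → (91.379,131.615) → (84.426,128.283) → (77.154,130.844) → (73.822,137.797) → (76.383,145.069), returning to the start.

Shape 2 is a rectangle drawn with `<rect>`. Its stroke #000000 means score at S580, F2307. After flipping Y the toolpath is (24.462,168.282) → (72.534,168.282) → (72.534,127.577) → (24.462,127.577) → (24.462,168.282), returning to the start.

Shape 3 is a circle drawn with `<circle>`. Its stroke #008000 means engrave at S130, F1960. After flipping Y the toolpath is (145.628,84.240) → (138.079,107.472) → (118.317,121.831) → (93.889,121.831) → (74.127,107.472) → (66.578,84.240) → (74.127,61.008) → (93.889,46.649) → (118.317,46.649) → (138.079,61.008) → (145.628,84.240), returning to the start.

(bCNC post)
(Date: synthetic)
G21
G90
G00 X76.383 Y145.069
M3 S130
G01 X83.336 Y148.401 F1960
G01 X90.608 Y145.840
G01 X93.940 Y138.887
G01 X91.379 Y131.615
G01 X84.426 Y128.283
G01 X77.154 Y130.844
G01 X73.822 Y137.797
G01 X76.383 Y145.069
M5
G00 X24.462 Y168.282
M3 S580
G01 X72.534 Y168.282 F2307
G01 X72.534 Y127.577
G01 X24.462 Y127.577
G01 X24.462 Y168.282
M5
G00 X145.628 Y84.240
M3 S130
G01 X138.079 Y107.472 F1960
G01 X118.317 Y121.831
G01 X93.889 Y121.831
G01 X74.127 Y107.472
G01 X66.578 Y84.240
G01 X74.127 Y61.008
G01 X93.889 Y46.649
G01 X118.317 Y46.649
G01 X138.079 Y61.008
G01 X145.628 Y84.240
M5
G00 X0.000 Y0.000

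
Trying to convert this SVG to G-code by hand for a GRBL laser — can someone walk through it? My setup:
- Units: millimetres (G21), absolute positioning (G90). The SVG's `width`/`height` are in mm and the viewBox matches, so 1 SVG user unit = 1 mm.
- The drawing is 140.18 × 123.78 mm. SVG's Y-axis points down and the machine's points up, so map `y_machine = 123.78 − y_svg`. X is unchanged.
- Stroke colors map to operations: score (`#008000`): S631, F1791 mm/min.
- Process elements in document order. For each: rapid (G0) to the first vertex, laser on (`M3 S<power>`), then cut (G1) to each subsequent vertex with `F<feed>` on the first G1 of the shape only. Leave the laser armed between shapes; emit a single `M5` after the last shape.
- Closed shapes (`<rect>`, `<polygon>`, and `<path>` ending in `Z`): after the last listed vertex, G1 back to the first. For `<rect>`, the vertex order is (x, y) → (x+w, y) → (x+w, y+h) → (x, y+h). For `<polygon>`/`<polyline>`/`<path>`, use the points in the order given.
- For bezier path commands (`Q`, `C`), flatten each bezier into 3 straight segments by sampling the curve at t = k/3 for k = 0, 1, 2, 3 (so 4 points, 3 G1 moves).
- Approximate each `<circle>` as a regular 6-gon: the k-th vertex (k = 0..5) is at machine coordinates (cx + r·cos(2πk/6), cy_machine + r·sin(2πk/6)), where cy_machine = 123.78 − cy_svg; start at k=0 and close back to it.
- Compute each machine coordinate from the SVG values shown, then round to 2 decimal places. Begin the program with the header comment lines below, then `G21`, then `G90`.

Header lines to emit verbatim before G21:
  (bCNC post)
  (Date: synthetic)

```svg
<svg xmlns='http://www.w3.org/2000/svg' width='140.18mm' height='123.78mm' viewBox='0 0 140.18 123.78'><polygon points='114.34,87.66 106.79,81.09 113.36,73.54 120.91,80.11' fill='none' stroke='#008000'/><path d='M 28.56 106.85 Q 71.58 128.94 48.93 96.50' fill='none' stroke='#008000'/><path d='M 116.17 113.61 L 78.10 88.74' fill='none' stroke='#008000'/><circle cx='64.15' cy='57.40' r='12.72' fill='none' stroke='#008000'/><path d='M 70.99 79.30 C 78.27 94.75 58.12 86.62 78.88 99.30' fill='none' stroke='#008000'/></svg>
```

(bCNC post)
(Date: synthetic)
G21
G90
G0 X114.34 Y36.12
M3 S631
G1 X106.79 Y42.69 F1791
G1 X113.36 Y50.24
G1 X120.91 Y43.67
G1 X114.34 Y36.12
G0 X28.56 Y16.93
M3 S631
G1 X49.94 Y8.26 F1791
G1 X56.73 Y11.71
G1 X48.93 Y27.28
G0 X116.17 Y10.17
M3 S631
G1 X78.10 Y35.04 F1791
G0 X76.87 Y66.38
M3 S631
G1 X70.51 Y77.40 F1791
G1 X57.79 Y77.40
G1 X51.43 Y66.38
G1 X57.79 Y55.36
G1 X70.51 Y55.36
G1 X76.87 Y66.38
G0 X70.99 Y44.48
M3 S631
G1 X71.66 Y35.25 F1791
G1 X69.23 Y31.87
G1 X78.88 Y24.48
M5

1 u = 1 mm; y_m = 123.78 − y.

[1] `<polygon>` regular polygon, #008000→score S631 F1791: (114.34,36.12) → (106.79,42.69) → (113.36,50.24) → (120.91,43.67) → (114.34,36.12) (closed)

[2] `<path>` quadratic bezier, #008000→score S631 F1791: (28.56,16.93) → (49.94,8.26) → (56.73,11.71) → (48.93,27.28)

[3] `<path>` line segment, #008000→score S631 F1791: (116.17,10.17) → (78.10,35.04)

[4] `<circle>` circle, #008000→score S631 F1791: (76.87,66.38) → (70.51,77.40) → (57.79,77.40) → (51.43,66.38) → (57.79,55.36) → (70.51,55.36) → (76.87,66.38) (closed)

[5] `<path>` cubic bezier, #008000→score S631 F1791: (70.99,44.48) → (71.66,35.25) → (69.23,31.87) → (78.88,24.48)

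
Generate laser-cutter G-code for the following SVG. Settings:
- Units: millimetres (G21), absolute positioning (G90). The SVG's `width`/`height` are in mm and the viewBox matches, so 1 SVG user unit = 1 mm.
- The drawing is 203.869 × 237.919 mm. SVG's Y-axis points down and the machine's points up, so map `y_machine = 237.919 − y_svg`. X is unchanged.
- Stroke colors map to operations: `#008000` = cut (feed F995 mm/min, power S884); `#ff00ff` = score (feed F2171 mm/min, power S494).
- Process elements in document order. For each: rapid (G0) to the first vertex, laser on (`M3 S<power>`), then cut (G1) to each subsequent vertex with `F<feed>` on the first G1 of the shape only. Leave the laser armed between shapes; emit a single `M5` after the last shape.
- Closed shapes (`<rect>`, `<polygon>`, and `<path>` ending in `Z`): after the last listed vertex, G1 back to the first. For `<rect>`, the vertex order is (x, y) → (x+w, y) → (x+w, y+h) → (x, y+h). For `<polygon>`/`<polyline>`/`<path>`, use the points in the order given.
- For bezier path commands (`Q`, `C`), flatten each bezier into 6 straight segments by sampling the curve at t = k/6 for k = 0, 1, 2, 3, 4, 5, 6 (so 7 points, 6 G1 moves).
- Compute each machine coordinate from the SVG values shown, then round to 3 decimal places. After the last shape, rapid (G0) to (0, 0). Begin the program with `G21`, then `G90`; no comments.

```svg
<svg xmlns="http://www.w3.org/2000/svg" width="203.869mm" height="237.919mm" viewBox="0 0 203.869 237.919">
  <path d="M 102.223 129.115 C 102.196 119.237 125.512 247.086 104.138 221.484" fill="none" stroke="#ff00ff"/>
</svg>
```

G21
G90
G0 X102.223 Y108.804
M3 S494
G1 X103.840 Y103.614 F2171
G1 X107.457 Y83.557
G1 X111.186 Y56.723
G1 X113.135 Y31.199
G1 X111.416 Y15.074
G1 X104.138 Y16.435
M5
G0 X0.000 Y0.000

1 u = 1 mm; y_m = 237.919 − y.

[1] `<path>` cubic bezier, #ff00ff→score S494 F2171: (102.223,108.804) → (103.840,103.614) → (107.457,83.557) → (111.186,56.723) → (113.135,31.199) → (111.416,15.074) → (104.138,16.435)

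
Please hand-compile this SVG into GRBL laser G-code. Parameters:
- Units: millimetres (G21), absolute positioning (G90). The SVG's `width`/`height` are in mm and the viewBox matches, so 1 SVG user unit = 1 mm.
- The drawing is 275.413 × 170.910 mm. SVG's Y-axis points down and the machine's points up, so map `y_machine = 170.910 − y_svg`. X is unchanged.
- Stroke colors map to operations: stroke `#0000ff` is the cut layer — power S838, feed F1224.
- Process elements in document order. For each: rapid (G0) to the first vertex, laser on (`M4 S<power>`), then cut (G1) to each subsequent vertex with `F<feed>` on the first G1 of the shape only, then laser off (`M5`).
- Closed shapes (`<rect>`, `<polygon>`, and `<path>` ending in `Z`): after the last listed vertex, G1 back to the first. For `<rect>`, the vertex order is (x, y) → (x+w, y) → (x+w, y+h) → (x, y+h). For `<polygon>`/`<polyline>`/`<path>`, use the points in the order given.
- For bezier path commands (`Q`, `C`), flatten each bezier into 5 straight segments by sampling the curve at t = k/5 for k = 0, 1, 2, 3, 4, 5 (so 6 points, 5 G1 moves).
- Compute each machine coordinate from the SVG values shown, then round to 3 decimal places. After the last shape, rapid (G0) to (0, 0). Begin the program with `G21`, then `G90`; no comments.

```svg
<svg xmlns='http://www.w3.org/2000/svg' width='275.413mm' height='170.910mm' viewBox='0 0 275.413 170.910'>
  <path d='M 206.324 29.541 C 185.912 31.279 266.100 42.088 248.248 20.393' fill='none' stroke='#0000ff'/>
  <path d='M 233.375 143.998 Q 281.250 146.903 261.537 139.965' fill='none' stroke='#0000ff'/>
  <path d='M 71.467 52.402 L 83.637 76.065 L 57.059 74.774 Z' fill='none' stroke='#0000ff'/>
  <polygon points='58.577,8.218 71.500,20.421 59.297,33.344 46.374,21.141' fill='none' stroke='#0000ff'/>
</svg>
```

G21
G90
G0 X206.324 Y141.369
M4 S838
G1 X204.560 Y139.570 F1224
G1 X217.405 Y137.590
G1 X235.324 Y137.424
G1 X248.784 Y141.068
G1 X248.248 Y150.517
M5
G0 X233.375 Y26.912
M4 S838
G1 X249.821 Y26.144 F1224
G1 X260.861 Y26.163
G1 X266.493 Y26.969
G1 X266.719 Y28.564
G1 X261.537 Y30.945
M5
G0 X71.467 Y118.508
M4 S838
G1 X83.637 Y94.845 F1224
G1 X57.059 Y96.136
G1 X71.467 Y118.508
M5
G0 X58.577 Y162.692
M4 S838
G1 X71.500 Y150.489 F1224
G1 X59.297 Y137.566
G1 X46.374 Y149.769
G1 X58.577 Y162.692
M5
G0 X0.000 Y0.000

viewBox `0 0 275.413 170.910` with mm width/height → 1 unit = 1 mm. Flip: y_m = 170.910 − y_svg.

**Shape 1** — `<path>` cubic bezier, stroke `#0000ff` → cut (S838, F1224). Control points (SVG): P0=(206.324,29.541), P1=(185.912,31.279), P2=(266.100,42.088), P3=(248.248,20.393); sampled at t=k/5. Machine vertices: (206.324,141.369) → (204.560,139.570) → (217.405,137.590) → (235.324,137.424) → (248.784,141.068) → (248.248,150.517). Open path.

**Shape 2** — `<path>` quadratic bezier, stroke `#0000ff` → cut (S838, F1224). Control points (SVG): P0=(233.375,143.998), P1=(281.250,146.903), P2=(261.537,139.965); sampled at t=k/5. Machine vertices: (233.375,26.912) → (249.821,26.144) → (260.861,26.163) → (266.493,26.969) → (266.719,28.564) → (261.537,30.945). Open path.

**Shape 3** — `<path>` regular polygon, stroke `#0000ff` → cut (S838, F1224). Machine vertices: (71.467,118.508) → (83.637,94.845) → (57.059,96.136) → (71.467,118.508). Closed: final G1 returns to the first vertex.

**Shape 4** — `<polygon>` regular polygon, stroke `#0000ff` → cut (S838, F1224). Machine vertices: (58.577,162.692) → (71.500,150.489) → (59.297,137.566) → (46.374,149.769) → (58.577,162.692). Closed: final G1 returns to the first vertex.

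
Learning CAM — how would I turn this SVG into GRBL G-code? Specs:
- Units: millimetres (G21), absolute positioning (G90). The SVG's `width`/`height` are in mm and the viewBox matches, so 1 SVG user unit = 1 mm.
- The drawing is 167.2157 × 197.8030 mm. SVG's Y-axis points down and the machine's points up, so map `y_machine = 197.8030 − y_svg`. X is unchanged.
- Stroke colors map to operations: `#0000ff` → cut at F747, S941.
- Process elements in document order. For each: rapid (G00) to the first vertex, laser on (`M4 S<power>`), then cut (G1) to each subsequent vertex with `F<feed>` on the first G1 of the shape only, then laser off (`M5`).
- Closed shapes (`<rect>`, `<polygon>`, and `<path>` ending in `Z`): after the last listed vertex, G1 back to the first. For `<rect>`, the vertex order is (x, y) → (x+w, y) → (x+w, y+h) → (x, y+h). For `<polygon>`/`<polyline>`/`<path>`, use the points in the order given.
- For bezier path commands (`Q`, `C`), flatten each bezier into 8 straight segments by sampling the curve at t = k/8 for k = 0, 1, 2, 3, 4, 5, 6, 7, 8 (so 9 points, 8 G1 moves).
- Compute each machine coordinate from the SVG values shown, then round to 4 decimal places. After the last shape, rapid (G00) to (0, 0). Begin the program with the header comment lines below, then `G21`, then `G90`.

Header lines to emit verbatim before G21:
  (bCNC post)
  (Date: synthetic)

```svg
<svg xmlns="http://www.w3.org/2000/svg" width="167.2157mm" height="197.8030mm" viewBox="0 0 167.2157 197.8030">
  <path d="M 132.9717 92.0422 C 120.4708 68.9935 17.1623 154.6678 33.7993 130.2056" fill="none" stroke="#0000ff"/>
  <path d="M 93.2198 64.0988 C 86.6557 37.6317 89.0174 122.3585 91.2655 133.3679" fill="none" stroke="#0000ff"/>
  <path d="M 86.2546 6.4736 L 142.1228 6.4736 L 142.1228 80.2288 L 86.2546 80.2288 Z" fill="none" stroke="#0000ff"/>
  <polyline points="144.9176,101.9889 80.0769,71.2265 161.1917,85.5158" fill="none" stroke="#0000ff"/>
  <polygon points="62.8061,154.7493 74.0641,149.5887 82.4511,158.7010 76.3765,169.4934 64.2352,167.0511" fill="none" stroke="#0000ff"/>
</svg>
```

(bCNC post)
(Date: synthetic)
G21
G90
G00 X132.9717 Y105.7608
M4 S941
G1 X124.4389 Y109.7351 F747
G1 X109.8626 Y106.0814
G1 X91.7127 Y97.3645
G1 X72.4588 Y86.1490
G1 X54.5707 Y74.9998
G1 X40.5183 Y66.4817
G1 X32.7712 Y63.1593
G1 X33.7993 Y67.5974
M5
G00 X93.2198 Y133.7042
M4 S941
G1 X91.1590 Y138.7783 F747
G1 X89.8291 Y135.5949
G1 X89.1241 Y126.3209
G1 X88.9381 Y113.1233
G1 X89.1651 Y98.1690
G1 X89.6994 Y83.6249
G1 X90.4348 Y71.6580
G1 X91.2655 Y64.4351
M5
G00 X86.2546 Y191.3294
M4 S941
G1 X142.1228 Y191.3294 F747
G1 X142.1228 Y117.5742
G1 X86.2546 Y117.5742
G1 X86.2546 Y191.3294
M5
G00 X144.9176 Y95.8141
M4 S941
G1 X80.0769 Y126.5765 F747
G1 X161.1917 Y112.2872
M5
G00 X62.8061 Y43.0537
M4 S941
G1 X74.0641 Y48.2143 F747
G1 X82.4511 Y39.1020
G1 X76.3765 Y28.3096
G1 X64.2352 Y30.7519
G1 X62.8061 Y43.0537
M5
G00 X0.0000 Y0.0000

1 u = 1 mm; y_m = 197.8030 − y.

[1] `<path>` cubic bezier, #0000ff→cut S941 F747: (132.9717,105.7608) → (124.4389,109.7351) → (109.8626,106.0814) → (91.7127,97.3645) → (72.4588,86.1490) → (54.5707,74.9998) → (40.5183,66.4817) → (32.7712,63.1593) → (33.7993,67.5974)

[2] `<path>` cubic bezier, #0000ff→cut S941 F747: (93.2198,133.7042) → (91.1590,138.7783) → (89.8291,135.5949) → (89.1241,126.3209) → (88.9381,113.1233) → (89.1651,98.1690) → (89.6994,83.6249) → (90.4348,71.6580) → (91.2655,64.4351)

[3] `<path>` rectangle, #0000ff→cut S941 F747: (86.2546,191.3294) → (142.1228,191.3294) → (142.1228,117.5742) → (86.2546,117.5742) → (86.2546,191.3294) (closed)

[4] `<polyline>` open polyline, #0000ff→cut S941 F747: (144.9176,95.8141) → (80.0769,126.5765) → (161.1917,112.2872)

[5] `<polygon>` regular polygon, #0000ff→cut S941 F747: (62.8061,43.0537) → (74.0641,48.2143) → (82.4511,39.1020) → (76.3765,28.3096) → (64.2352,30.7519) → (62.8061,43.0537) (closed)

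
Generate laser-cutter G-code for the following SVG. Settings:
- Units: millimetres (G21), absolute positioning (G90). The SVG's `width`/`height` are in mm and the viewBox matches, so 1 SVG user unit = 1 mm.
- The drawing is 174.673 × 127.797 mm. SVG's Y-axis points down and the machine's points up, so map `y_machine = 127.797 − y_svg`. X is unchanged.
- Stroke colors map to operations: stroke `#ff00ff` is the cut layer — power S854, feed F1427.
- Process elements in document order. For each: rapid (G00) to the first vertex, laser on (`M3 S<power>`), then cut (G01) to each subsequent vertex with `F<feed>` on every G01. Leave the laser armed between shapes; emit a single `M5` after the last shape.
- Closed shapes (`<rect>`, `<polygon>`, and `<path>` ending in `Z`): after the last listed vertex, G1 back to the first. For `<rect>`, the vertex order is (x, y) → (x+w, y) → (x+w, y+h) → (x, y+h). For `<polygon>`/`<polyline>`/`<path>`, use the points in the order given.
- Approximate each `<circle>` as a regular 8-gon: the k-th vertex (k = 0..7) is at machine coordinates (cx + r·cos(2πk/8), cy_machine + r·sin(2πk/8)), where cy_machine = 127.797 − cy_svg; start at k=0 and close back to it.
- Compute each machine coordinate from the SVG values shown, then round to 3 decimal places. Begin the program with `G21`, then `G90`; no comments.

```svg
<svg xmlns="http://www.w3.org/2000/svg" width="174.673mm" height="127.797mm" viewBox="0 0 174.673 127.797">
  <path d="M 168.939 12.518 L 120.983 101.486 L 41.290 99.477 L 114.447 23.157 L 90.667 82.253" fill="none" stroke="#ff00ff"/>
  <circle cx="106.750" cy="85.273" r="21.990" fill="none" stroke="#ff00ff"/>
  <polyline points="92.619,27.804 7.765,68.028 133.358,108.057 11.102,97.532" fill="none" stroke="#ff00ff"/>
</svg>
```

Since the viewBox matches the mm dimensions, user units are millimetres directly. The only transform is the Y-flip y_m = 127.797 − y_svg.

Shape 1 is a open polyline drawn with `<path>`. Its stroke #ff00ff means cut at S854, F1427. After flipping Y the toolpath is (168.939,115.279) → (120.983,26.311) → (41.290,28.320) → (114.447,104.640) → (90.667,45.544).

Shape 2 is a circle drawn with `<circle>`. Its stroke #ff00ff means cut at S854, F1427. After flipping Y the toolpath is (128.740,42.524) → (122.299,58.073) → (106.750,64.514) → (91.201,58.073) → (84.760,42.524) → (91.201,26.975) → (106.750,20.534) → (122.299,26.975) → (128.740,42.524), returning to the start.

Shape 3 is a open polyline drawn with `<polyline>`. Its stroke #ff00ff means cut at S854, F1427. After flipping Y the toolpath is (92.619,99.993) → (7.765,59.769) → (133.358,19.740) → (11.102,30.265).

G21
G90
G00 X168.939 Y115.279
M3 S854
G01 X120.983 Y26.311 F1427
G01 X41.290 Y28.320 F1427
G01 X114.447 Y104.640 F1427
G01 X90.667 Y45.544 F1427
G00 X128.740 Y42.524
M3 S854
G01 X122.299 Y58.073 F1427
G01 X106.750 Y64.514 F1427
G01 X91.201 Y58.073 F1427
G01 X84.760 Y42.524 F1427
G01 X91.201 Y26.975 F1427
G01 X106.750 Y20.534 F1427
G01 X122.299 Y26.975 F1427
G01 X128.740 Y42.524 F1427
G00 X92.619 Y99.993
M3 S854
G01 X7.765 Y59.769 F1427
G01 X133.358 Y19.740 F1427
G01 X11.102 Y30.265 F1427
M5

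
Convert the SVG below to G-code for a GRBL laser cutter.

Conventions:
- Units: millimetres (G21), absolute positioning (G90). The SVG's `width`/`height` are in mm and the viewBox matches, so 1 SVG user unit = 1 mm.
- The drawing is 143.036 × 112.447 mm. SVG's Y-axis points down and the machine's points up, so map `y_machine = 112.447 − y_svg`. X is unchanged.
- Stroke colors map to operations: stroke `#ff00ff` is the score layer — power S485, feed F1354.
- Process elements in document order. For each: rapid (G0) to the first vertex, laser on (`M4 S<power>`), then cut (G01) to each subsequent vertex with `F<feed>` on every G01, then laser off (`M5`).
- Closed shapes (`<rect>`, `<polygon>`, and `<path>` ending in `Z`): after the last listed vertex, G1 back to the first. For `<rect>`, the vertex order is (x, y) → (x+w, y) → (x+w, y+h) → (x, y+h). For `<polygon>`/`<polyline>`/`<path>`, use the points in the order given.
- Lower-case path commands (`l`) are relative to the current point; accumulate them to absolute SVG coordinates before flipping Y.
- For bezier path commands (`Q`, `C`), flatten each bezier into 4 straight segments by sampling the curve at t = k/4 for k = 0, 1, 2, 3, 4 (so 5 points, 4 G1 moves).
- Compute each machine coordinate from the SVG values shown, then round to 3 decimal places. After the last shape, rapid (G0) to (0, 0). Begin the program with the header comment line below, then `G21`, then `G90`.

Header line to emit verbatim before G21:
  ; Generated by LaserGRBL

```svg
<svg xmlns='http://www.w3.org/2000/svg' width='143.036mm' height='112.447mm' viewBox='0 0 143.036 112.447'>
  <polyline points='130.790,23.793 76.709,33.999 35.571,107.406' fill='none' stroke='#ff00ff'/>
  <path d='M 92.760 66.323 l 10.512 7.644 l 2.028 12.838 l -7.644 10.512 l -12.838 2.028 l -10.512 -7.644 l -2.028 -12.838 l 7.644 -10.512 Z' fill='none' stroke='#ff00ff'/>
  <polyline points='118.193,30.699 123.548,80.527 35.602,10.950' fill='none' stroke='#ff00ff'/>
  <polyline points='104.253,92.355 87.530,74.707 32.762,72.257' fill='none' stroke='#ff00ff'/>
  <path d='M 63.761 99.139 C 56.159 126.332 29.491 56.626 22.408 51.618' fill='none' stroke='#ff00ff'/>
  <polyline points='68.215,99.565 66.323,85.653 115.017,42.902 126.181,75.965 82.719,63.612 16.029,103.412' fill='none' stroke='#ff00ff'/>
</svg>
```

1 u = 1 mm; y_m = 112.447 − y.

[1] `<polyline>` open polyline, #ff00ff→score S485 F1354: (130.790,88.654) → (76.709,78.448) → (35.571,5.041)

[2] `<path>` regular polygon, #ff00ff→score S485 F1354: (92.760,46.124) → (103.272,38.480) → (105.300,25.642) → (97.656,15.130) → (84.818,13.102) → (74.306,20.746) → (72.278,33.584) → (79.922,44.096) → (92.760,46.124) (closed)

[3] `<polyline>` open polyline, #ff00ff→score S485 F1354: (118.193,81.748) → (123.548,31.920) → (35.602,101.497)

[4] `<polyline>` open polyline, #ff00ff→score S485 F1354: (104.253,20.092) → (87.530,37.740) → (32.762,40.190)

[5] `<path>` cubic bezier, #ff00ff→score S485 F1354: (63.761,13.308) → (55.089,8.557) → (42.890,24.993) → (30.789,47.467) → (22.408,60.829)

[6] `<polyline>` open polyline, #ff00ff→score S485 F1354: (68.215,12.882) → (66.323,26.794) → (115.017,69.545) → (126.181,36.482) → (82.719,48.835) → (16.029,9.035)

; Generated by LaserGRBL
G21
G90
G0 X130.790 Y88.654
M4 S485
G01 X76.709 Y78.448 F1354
G01 X35.571 Y5.041 F1354
M5
G0 X92.760 Y46.124
M4 S485
G01 X103.272 Y38.480 F1354
G01 X105.300 Y25.642 F1354
G01 X97.656 Y15.130 F1354
G01 X84.818 Y13.102 F1354
G01 X74.306 Y20.746 F1354
G01 X72.278 Y33.584 F1354
G01 X79.922 Y44.096 F1354
G01 X92.760 Y46.124 F1354
M5
G0 X118.193 Y81.748
M4 S485
G01 X123.548 Y31.920 F1354
G01 X35.602 Y101.497 F1354
M5
G0 X104.253 Y20.092
M4 S485
G01 X87.530 Y37.740 F1354
G01 X32.762 Y40.190 F1354
M5
G0 X63.761 Y13.308
M4 S485
G01 X55.089 Y8.557 F1354
G01 X42.890 Y24.993 F1354
G01 X30.789 Y47.467 F1354
G01 X22.408 Y60.829 F1354
M5
G0 X68.215 Y12.882
M4 S485
G01 X66.323 Y26.794 F1354
G01 X115.017 Y69.545 F1354
G01 X126.181 Y36.482 F1354
G01 X82.719 Y48.835 F1354
G01 X16.029 Y9.035 F1354
M5
G0 X0.000 Y0.000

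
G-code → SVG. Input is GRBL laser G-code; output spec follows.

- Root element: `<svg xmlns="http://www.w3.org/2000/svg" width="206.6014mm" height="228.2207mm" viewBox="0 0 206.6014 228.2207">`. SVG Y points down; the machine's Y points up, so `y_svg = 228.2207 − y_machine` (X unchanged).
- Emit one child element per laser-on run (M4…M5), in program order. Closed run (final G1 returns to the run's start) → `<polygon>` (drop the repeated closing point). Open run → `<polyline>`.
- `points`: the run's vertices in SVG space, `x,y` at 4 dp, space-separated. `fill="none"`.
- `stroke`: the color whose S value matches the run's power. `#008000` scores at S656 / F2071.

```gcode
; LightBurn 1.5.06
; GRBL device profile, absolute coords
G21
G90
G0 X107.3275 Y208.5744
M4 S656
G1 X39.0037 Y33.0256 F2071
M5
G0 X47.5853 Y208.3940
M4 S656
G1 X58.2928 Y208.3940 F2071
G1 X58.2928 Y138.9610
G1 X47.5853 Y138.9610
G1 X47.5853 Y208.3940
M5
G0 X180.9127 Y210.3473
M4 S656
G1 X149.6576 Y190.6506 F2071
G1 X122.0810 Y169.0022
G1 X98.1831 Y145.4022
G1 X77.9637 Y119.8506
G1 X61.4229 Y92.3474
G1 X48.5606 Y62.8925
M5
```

y_svg = 228.2207 − y_m. Every run uses S656, so all elements get stroke `#008000` (score).

[1] open run; points: 107.3275,19.6463 39.0037,195.1951

[2] closed run; points: 47.5853,19.8267 58.2928,19.8267 58.2928,89.2597 47.5853,89.2597

[3] open run; points: 180.9127,17.8734 149.6576,37.5701 122.0810,59.2185 98.1831,82.8185 77.9637,108.3701 61.4229,135.8733 48.5606,165.3282

<svg xmlns="http://www.w3.org/2000/svg" width="206.6014mm" height="228.2207mm" viewBox="0 0 206.6014 228.2207">
  <polyline points="107.3275,19.6463 39.0037,195.1951" fill="none" stroke="#008000"/>
  <polygon points="47.5853,19.8267 58.2928,19.8267 58.2928,89.2597 47.5853,89.2597" fill="none" stroke="#008000"/>
  <polyline points="180.9127,17.8734 149.6576,37.5701 122.0810,59.2185 98.1831,82.8185 77.9637,108.3701 61.4229,135.8733 48.5606,165.3282" fill="none" stroke="#008000"/>
</svg>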